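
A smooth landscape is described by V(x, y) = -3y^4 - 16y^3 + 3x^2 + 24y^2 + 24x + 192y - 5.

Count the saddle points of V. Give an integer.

2

V separates as a function of x plus a function of y, so ∇V=0 decouples.
∂V/∂x = 6(x + 4) = 0 at x ∈ {-4}; ∂V/∂y = -12(y - 2)(y + 2)(y + 4) = 0 at y ∈ {-4, -2, 2}.
The Hessian is diagonal: diag(V_xx, V_yy). Second derivatives: V_xx(-4)=6; V_yy(-4)=-144, V_yy(-2)=96, V_yy(2)=-288.
Saddle points occur where the two diagonal entries have opposite signs: (-4, -4), (-4, 2). Count: 2.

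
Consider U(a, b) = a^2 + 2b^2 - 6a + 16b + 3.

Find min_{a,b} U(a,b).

-38

U(a,b) separates as P(a) + Q(b) + 3, so its minimum is min P + min Q + 3.
P'(a) = 2a - 6 vanishes at a ∈ {3}; Q'(b) = 4b + 16 vanishes at b ∈ {-4}.
Local minima of P (where P''>0): P(3)=-9. Local minima of Q: Q(-4)=-32.
So the global minimum of U is P(3) + Q(-4) + 3 = -9 − 32 + 3 = -38, attained at (3, -4).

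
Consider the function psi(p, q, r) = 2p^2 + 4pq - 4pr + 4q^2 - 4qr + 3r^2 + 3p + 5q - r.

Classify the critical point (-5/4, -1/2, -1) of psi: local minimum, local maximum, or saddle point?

local minimum

The Hessian is constant: H = [[4, 4, -4], [4, 8, -4], [-4, -4, 6]].
Leading principal minors: Δ₁ = 4, Δ₂ = 16, Δ₃ = 32.
All leading minors are positive, so H is positive definite: a local minimum.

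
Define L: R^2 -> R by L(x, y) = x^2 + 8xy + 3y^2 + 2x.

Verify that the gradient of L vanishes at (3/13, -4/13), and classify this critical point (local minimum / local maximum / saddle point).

∇L = (2x + 8y + 2, 8x + 6y); substituting (3/13, -4/13) gives ∇L = (0, 0), so (3/13, -4/13) is indeed a critical point.
The Hessian of L is constant: H = [[2, 8], [8, 6]].
det(H) = 2·6 − 8² = -52.
Since det(H) < 0, H is indefinite and the critical point is a saddle point.

saddle point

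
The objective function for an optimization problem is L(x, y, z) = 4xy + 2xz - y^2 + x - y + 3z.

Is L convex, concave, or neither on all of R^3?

L is quadratic, so its Hessian is the constant matrix H = [[0, 4, 2], [4, -2, 0], [2, 0, 0]].
Leading principal minors: 0, -16, 8.
Neither pattern holds ⇒ H is indefinite ⇒ neither convex nor concave.

neither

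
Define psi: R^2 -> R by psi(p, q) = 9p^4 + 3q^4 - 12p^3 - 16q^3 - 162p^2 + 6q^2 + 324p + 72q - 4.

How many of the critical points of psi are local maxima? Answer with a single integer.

psi separates as a function of p plus a function of q, so ∇psi=0 decouples.
∂psi/∂p = 36(p - 3)(p - 1)(p + 3) = 0 at p ∈ {-3, 1, 3}; ∂psi/∂q = 12(q - 3)(q - 2)(q + 1) = 0 at q ∈ {-1, 2, 3}.
The Hessian is diagonal: diag(psi_pp, psi_qq). Second derivatives: psi_pp(-3)=864, psi_pp(1)=-288, psi_pp(3)=432; psi_qq(-1)=144, psi_qq(2)=-36, psi_qq(3)=48.
Local maxima occur where both diagonal entries negative: (1, 2). Count: 1.

1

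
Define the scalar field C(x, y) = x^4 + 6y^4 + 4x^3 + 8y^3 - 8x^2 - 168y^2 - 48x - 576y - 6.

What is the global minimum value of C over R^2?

-3030

C(x,y) separates as P(x) + Q(y) − 6, so its minimum is min P + min Q − 6.
P'(x) = 4(x - 2)(x + 2)(x + 3) vanishes at x ∈ {-3, -2, 2}; Q'(y) = 24(y - 4)(y + 2)(y + 3) vanishes at y ∈ {-3, -2, 4}.
Local minima of P (where P''>0): P(-3)=45, P(2)=-80. Local minima of Q: Q(-3)=486, Q(4)=-2944.
So the global minimum of C is P(2) + Q(4) − 6 = -80 − 2944 − 6 = -3030, attained at (2, 4).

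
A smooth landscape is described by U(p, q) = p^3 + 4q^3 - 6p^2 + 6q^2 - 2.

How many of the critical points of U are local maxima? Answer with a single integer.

1

U separates as a function of p plus a function of q, so ∇U=0 decouples.
∂U/∂p = 3p(p - 4) = 0 at p ∈ {0, 4}; ∂U/∂q = 12q(q + 1) = 0 at q ∈ {-1, 0}.
The Hessian is diagonal: diag(U_pp, U_qq). Second derivatives: U_pp(0)=-12, U_pp(4)=12; U_qq(-1)=-12, U_qq(0)=12.
Local maxima occur where both diagonal entries negative: (0, -1). Count: 1.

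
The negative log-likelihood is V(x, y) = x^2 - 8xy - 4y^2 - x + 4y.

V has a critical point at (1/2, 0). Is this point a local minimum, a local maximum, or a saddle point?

The Hessian of V is constant: H = [[2, -8], [-8, -8]].
det(H) = 2·(-8) − (-8)² = -80.
Since det(H) < 0, H is indefinite and the critical point is a saddle point.

saddle point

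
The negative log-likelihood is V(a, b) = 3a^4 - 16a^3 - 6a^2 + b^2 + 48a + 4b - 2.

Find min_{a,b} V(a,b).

V(a,b) separates as P(a) + Q(b) − 2, so its minimum is min P + min Q − 2.
P'(a) = 12(a - 4)(a - 1)(a + 1) vanishes at a ∈ {-1, 1, 4}; Q'(b) = 2b + 4 vanishes at b ∈ {-2}.
Local minima of P (where P''>0): P(-1)=-35, P(4)=-160. Local minima of Q: Q(-2)=-4.
So the global minimum of V is P(4) + Q(-2) − 2 = -160 − 4 − 2 = -166, attained at (4, -2).

-166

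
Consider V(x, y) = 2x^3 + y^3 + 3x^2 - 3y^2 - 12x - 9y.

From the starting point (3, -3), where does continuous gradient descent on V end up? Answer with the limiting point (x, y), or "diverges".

V is separable, so gradient descent decouples: x follows -∂V/∂x, y follows -∂V/∂y.
∂V/∂x = 6(x - 1)(x + 2); at x=3 this is 60, so x decreases.
∂V/∂y = 3(y - 3)(y + 1); at y=-3 this is 36, so y decreases.
The y-coordinate has no critical point in that direction and runs off to infinity.

diverges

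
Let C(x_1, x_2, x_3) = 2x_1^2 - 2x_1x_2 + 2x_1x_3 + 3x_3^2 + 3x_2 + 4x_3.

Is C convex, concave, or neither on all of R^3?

neither

C is quadratic, so its Hessian is the constant matrix H = [[4, -2, 2], [-2, 0, 0], [2, 0, 6]].
Leading principal minors: 4, -4, -24.
Neither pattern holds ⇒ H is indefinite ⇒ neither convex nor concave.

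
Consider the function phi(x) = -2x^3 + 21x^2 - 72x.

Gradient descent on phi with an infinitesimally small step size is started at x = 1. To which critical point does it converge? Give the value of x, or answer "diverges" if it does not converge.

3

phi'(x) = -6(x - 4)(x - 3), so phi'(1) = -36.
Gradient descent moves in the -phi' direction, i.e. x is increasing.
The nearest critical point in that direction is x = 3, where phi'' = 6 > 0 (a local minimum). The iterate converges there.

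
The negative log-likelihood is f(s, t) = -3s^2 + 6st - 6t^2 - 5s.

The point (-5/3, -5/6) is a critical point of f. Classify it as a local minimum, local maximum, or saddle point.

The Hessian of f is constant: H = [[-6, 6], [6, -12]].
det(H) = (-6)·(-12) − 6² = 36.
det(H) > 0 and tr(H) = -18 < 0, so H is negative definite and the point is a local maximum.

local maximum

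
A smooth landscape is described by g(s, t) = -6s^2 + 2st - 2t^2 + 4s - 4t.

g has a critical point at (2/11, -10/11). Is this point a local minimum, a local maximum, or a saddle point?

The Hessian of g is constant: H = [[-12, 2], [2, -4]].
det(H) = (-12)·(-4) − 2² = 44.
det(H) > 0 and tr(H) = -16 < 0, so H is negative definite and the point is a local maximum.

local maximum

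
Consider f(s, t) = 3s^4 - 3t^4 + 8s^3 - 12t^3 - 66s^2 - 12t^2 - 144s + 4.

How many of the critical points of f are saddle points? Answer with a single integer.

5

f separates as a function of s plus a function of t, so ∇f=0 decouples.
∂f/∂s = 12(s - 3)(s + 1)(s + 4) = 0 at s ∈ {-4, -1, 3}; ∂f/∂t = -12t(t + 1)(t + 2) = 0 at t ∈ {-2, -1, 0}.
The Hessian is diagonal: diag(f_ss, f_tt). Second derivatives: f_ss(-4)=252, f_ss(-1)=-144, f_ss(3)=336; f_tt(-2)=-24, f_tt(-1)=12, f_tt(0)=-24.
Saddle points occur where the two diagonal entries have opposite signs: (-4, -2), (-4, 0), (-1, -1), (3, -2), (3, 0). Count: 5.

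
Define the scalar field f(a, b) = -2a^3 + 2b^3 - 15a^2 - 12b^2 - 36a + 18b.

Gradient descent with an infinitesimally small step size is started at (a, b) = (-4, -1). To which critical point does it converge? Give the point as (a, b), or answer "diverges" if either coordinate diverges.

diverges

f is separable, so gradient descent decouples: a follows -∂f/∂a, b follows -∂f/∂b.
∂f/∂a = -6(a + 2)(a + 3); at a=-4 this is -12, so a increases.
∂f/∂b = 6(b - 3)(b - 1); at b=-1 this is 48, so b decreases.
The b-coordinate has no critical point in that direction and runs off to infinity.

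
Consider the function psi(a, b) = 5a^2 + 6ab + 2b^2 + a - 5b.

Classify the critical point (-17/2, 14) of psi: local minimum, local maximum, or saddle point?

local minimum

The Hessian of psi is constant: H = [[10, 6], [6, 4]].
det(H) = 10·4 − 6² = 4.
det(H) > 0 and tr(H) = 14 > 0, so H is positive definite and the point is a local minimum.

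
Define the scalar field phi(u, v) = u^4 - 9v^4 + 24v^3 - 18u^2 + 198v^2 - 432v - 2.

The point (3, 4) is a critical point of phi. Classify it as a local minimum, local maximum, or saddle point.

saddle point

The mixed partial ∂²phi/∂u∂v is 0, so the Hessian at any point is diag(phi_uu, phi_vv) = diag(12(u^2 - 3), 36(-3v^2 + 4v + 11)).
At (3, 4): H = diag(72, -756).
The eigenvalues have opposite signs, so H is indefinite: a saddle point.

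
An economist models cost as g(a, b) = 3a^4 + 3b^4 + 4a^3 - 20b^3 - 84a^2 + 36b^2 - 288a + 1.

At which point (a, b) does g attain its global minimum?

(4, 0)

g(a,b) separates as P(a) + Q(b) + 1, so its minimum is min P + min Q + 1.
P'(a) = 12(a - 4)(a + 2)(a + 3) vanishes at a ∈ {-3, -2, 4}; Q'(b) = 12b(b - 3)(b - 2) vanishes at b ∈ {0, 2, 3}.
Local minima of P (where P''>0): P(-3)=243, P(4)=-1472. Local minima of Q: Q(0)=0, Q(3)=27.
So the global minimum of g is P(4) + Q(0) + 1 = -1472 + 0 + 1 = -1471, attained at (4, 0).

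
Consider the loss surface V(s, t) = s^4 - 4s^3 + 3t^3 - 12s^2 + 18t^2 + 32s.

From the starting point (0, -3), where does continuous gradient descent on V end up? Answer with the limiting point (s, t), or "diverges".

(-2, 0)

V is separable, so gradient descent decouples: s follows -∂V/∂s, t follows -∂V/∂t.
∂V/∂s = 4(s - 4)(s - 1)(s + 2); at s=0 this is 32, so s decreases.
∂V/∂t = 9t(t + 4); at t=-3 this is -27, so t increases.
s converges to its nearest critical value -2 (a local min of the s-part); t converges to 0. The iterate converges to (-2, 0).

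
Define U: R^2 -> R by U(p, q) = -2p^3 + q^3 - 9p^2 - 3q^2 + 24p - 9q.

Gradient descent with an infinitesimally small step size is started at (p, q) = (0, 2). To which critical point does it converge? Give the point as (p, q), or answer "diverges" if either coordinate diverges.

(-4, 3)

U is separable, so gradient descent decouples: p follows -∂U/∂p, q follows -∂U/∂q.
∂U/∂p = -6(p - 1)(p + 4); at p=0 this is 24, so p decreases.
∂U/∂q = 3(q - 3)(q + 1); at q=2 this is -9, so q increases.
p converges to its nearest critical value -4 (a local min of the p-part); q converges to 3. The iterate converges to (-4, 3).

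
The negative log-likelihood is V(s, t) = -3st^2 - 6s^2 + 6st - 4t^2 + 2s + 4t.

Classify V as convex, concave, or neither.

The term -3st^2 is cubic, so the Hessian is not constant.
∂²V/∂t² = -6s - 8, which takes both signs as s varies (negative for sufficiently large s). A diagonal entry of the Hessian changing sign means the Hessian is neither positive- nor negative-semidefinite on all of R^2.

neither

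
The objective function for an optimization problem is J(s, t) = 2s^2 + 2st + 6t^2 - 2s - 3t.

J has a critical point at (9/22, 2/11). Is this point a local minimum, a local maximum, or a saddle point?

The Hessian of J is constant: H = [[4, 2], [2, 12]].
det(H) = 4·12 − 2² = 44.
det(H) > 0 and tr(H) = 16 > 0, so H is positive definite and the point is a local minimum.

local minimum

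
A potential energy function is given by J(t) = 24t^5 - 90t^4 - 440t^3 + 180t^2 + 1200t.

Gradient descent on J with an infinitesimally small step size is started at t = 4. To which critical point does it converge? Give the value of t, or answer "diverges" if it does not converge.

J'(t) = 120(t - 5)(t - 1)(t + 1)(t + 2), so J'(4) = -10800.
Gradient descent moves in the -J' direction, i.e. t is increasing.
The nearest critical point in that direction is t = 5, where J'' = 20160 > 0 (a local minimum). The iterate converges there.

5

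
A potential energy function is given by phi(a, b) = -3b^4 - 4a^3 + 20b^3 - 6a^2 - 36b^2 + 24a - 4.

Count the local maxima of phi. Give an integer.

2

phi separates as a function of a plus a function of b, so ∇phi=0 decouples.
∂phi/∂a = -12(a - 1)(a + 2) = 0 at a ∈ {-2, 1}; ∂phi/∂b = -12b(b - 3)(b - 2) = 0 at b ∈ {0, 2, 3}.
The Hessian is diagonal: diag(phi_aa, phi_bb). Second derivatives: phi_aa(-2)=36, phi_aa(1)=-36; phi_bb(0)=-72, phi_bb(2)=24, phi_bb(3)=-36.
Local maxima occur where both diagonal entries negative: (1, 0), (1, 3). Count: 2.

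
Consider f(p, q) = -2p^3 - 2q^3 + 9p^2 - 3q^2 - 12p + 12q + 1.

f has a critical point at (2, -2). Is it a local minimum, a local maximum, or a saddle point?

The mixed partial ∂²f/∂p∂q is 0, so the Hessian at any point is diag(f_pp, f_qq) = diag(6(-2p + 3), -6(2q + 1)).
At (2, -2): H = diag(-6, 18).
The eigenvalues have opposite signs, so H is indefinite: a saddle point.

saddle point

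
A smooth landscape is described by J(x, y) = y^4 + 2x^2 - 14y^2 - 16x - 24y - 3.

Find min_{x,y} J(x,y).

-152

J(x,y) separates as P(x) + Q(y) − 3, so its minimum is min P + min Q − 3.
P'(x) = 4x - 16 vanishes at x ∈ {4}; Q'(y) = 4(y - 3)(y + 1)(y + 2) vanishes at y ∈ {-2, -1, 3}.
Local minima of P (where P''>0): P(4)=-32. Local minima of Q: Q(-2)=8, Q(3)=-117.
So the global minimum of J is P(4) + Q(3) − 3 = -32 − 117 − 3 = -152, attained at (4, 3).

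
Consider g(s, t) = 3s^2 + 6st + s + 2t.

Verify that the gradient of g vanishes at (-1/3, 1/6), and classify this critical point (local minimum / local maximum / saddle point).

∇g = (6s + 6t + 1, 6s + 2); substituting (-1/3, 1/6) gives ∇g = (0, 0), so (-1/3, 1/6) is indeed a critical point.
The Hessian of g is constant: H = [[6, 6], [6, 0]].
det(H) = 6·0 − 6² = -36.
Since det(H) < 0, H is indefinite and the critical point is a saddle point.

saddle point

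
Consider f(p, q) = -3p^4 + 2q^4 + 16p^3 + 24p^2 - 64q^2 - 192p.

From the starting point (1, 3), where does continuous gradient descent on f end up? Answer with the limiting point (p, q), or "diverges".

(2, 4)

f is separable, so gradient descent decouples: p follows -∂f/∂p, q follows -∂f/∂q.
∂f/∂p = -12(p - 4)(p - 2)(p + 2); at p=1 this is -108, so p increases.
∂f/∂q = 8q(q - 4)(q + 4); at q=3 this is -168, so q increases.
p converges to its nearest critical value 2 (a local min of the p-part); q converges to 4. The iterate converges to (2, 4).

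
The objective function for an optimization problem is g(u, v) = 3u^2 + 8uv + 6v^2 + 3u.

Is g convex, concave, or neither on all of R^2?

g is quadratic, so its Hessian is the constant matrix H = [[6, 8], [8, 12]].
det(H) = 8, tr(H) = 18.
det(H) > 0 and tr(H) > 0, so H is positive definite everywhere: convex.

convex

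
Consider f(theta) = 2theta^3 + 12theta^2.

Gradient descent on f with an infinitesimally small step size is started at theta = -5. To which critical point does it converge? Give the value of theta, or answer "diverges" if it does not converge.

diverges

f'(theta) = 6theta(theta + 4), so f'(-5) = 30.
Gradient descent moves in the -f' direction, i.e. theta is decreasing.
There is no critical point below theta=-5, and f' keeps the same sign, so the iterate runs off to −∞.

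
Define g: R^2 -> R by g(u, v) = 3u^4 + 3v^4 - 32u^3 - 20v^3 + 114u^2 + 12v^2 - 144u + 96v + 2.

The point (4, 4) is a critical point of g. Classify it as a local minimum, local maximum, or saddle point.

local minimum

The mixed partial ∂²g/∂u∂v is 0, so the Hessian at any point is diag(g_uu, g_vv) = diag(12(3u^2 - 16u + 19), 12(3v^2 - 10v + 2)).
At (4, 4): H = diag(36, 120).
Both eigenvalues are positive, so H is positive definite: a local minimum.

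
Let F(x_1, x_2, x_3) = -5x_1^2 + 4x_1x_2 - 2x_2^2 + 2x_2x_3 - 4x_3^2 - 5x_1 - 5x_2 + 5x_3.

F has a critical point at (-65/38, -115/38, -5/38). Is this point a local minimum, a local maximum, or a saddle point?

The Hessian is constant: H = [[-10, 4, 0], [4, -4, 2], [0, 2, -8]].
Leading principal minors: Δ₁ = -10, Δ₂ = 24, Δ₃ = -152.
The minors alternate sign starting negative (−, +, −), so H is negative definite: a local maximum.

local maximum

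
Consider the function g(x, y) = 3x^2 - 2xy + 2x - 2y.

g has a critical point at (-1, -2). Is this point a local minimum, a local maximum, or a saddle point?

saddle point

The Hessian of g is constant: H = [[6, -2], [-2, 0]].
det(H) = 6·0 − (-2)² = -4.
Since det(H) < 0, H is indefinite and the critical point is a saddle point.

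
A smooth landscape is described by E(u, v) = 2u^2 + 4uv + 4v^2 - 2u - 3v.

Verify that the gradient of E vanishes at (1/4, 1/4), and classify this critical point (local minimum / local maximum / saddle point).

∇E = (4u + 4v - 2, 4u + 8v - 3); substituting (1/4, 1/4) gives ∇E = (0, 0), so (1/4, 1/4) is indeed a critical point.
The Hessian of E is constant: H = [[4, 4], [4, 8]].
det(H) = 4·8 − 4² = 16.
det(H) > 0 and tr(H) = 12 > 0, so H is positive definite and the point is a local minimum.

local minimum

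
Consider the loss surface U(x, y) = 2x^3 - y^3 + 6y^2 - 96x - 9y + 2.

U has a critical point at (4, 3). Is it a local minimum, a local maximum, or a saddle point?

saddle point

The mixed partial ∂²U/∂x∂y is 0, so the Hessian at any point is diag(U_xx, U_yy) = diag(12x, 6(-y + 2)).
At (4, 3): H = diag(48, -6).
The eigenvalues have opposite signs, so H is indefinite: a saddle point.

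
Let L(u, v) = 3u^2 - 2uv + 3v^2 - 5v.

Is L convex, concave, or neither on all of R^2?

convex

L is quadratic, so its Hessian is the constant matrix H = [[6, -2], [-2, 6]].
det(H) = 32, tr(H) = 12.
det(H) > 0 and tr(H) > 0, so H is positive definite everywhere: convex.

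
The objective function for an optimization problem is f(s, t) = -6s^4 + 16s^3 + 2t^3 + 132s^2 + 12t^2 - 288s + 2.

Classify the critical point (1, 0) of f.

local minimum

The mixed partial ∂²f/∂s∂t is 0, so the Hessian at any point is diag(f_ss, f_tt) = diag(24(-3s^2 + 4s + 11), 12(t + 2)).
At (1, 0): H = diag(288, 24).
Both eigenvalues are positive, so H is positive definite: a local minimum.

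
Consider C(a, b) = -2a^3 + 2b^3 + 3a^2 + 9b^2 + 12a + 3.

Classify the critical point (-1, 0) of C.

The mixed partial ∂²C/∂a∂b is 0, so the Hessian at any point is diag(C_aa, C_bb) = diag(6(-2a + 1), 6(2b + 3)).
At (-1, 0): H = diag(18, 18).
Both eigenvalues are positive, so H is positive definite: a local minimum.

local minimum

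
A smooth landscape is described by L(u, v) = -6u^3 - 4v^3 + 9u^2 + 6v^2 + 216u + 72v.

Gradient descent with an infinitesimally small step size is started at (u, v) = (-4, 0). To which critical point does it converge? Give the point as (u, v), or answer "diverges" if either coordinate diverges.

(-3, -2)

L is separable, so gradient descent decouples: u follows -∂L/∂u, v follows -∂L/∂v.
∂L/∂u = -18(u - 4)(u + 3); at u=-4 this is -144, so u increases.
∂L/∂v = -12(v - 3)(v + 2); at v=0 this is 72, so v decreases.
u converges to its nearest critical value -3 (a local min of the u-part); v converges to -2. The iterate converges to (-3, -2).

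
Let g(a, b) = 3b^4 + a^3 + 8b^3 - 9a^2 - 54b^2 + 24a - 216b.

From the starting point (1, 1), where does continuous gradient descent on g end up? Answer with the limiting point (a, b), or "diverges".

g is separable, so gradient descent decouples: a follows -∂g/∂a, b follows -∂g/∂b.
∂g/∂a = 3(a - 4)(a - 2); at a=1 this is 9, so a decreases.
∂g/∂b = 12(b - 3)(b + 2)(b + 3); at b=1 this is -288, so b increases.
The a-coordinate has no critical point in that direction and runs off to infinity.

diverges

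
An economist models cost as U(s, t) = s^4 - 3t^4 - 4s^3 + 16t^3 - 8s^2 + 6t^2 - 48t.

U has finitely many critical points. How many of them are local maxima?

2

U separates as a function of s plus a function of t, so ∇U=0 decouples.
∂U/∂s = 4s(s - 4)(s + 1) = 0 at s ∈ {-1, 0, 4}; ∂U/∂t = -12(t - 4)(t - 1)(t + 1) = 0 at t ∈ {-1, 1, 4}.
The Hessian is diagonal: diag(U_ss, U_tt). Second derivatives: U_ss(-1)=20, U_ss(0)=-16, U_ss(4)=80; U_tt(-1)=-120, U_tt(1)=72, U_tt(4)=-180.
Local maxima occur where both diagonal entries negative: (0, -1), (0, 4). Count: 2.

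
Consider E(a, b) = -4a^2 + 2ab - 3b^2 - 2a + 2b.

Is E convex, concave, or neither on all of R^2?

concave

E is quadratic, so its Hessian is the constant matrix H = [[-8, 2], [2, -6]].
det(H) = 44, tr(H) = -14.
det(H) > 0 and tr(H) < 0, so H is negative definite everywhere: concave.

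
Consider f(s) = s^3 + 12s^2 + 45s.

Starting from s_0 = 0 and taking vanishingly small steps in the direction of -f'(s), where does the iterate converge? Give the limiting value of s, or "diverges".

-3

f'(s) = 3(s + 3)(s + 5), so f'(0) = 45.
Gradient descent moves in the -f' direction, i.e. s is decreasing.
The nearest critical point in that direction is s = -3, where f'' = 6 > 0 (a local minimum). The iterate converges there.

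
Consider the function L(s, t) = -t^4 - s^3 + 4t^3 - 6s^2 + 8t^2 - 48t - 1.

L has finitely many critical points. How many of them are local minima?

L separates as a function of s plus a function of t, so ∇L=0 decouples.
∂L/∂s = -3s(s + 4) = 0 at s ∈ {-4, 0}; ∂L/∂t = -4(t - 3)(t - 2)(t + 2) = 0 at t ∈ {-2, 2, 3}.
The Hessian is diagonal: diag(L_ss, L_tt). Second derivatives: L_ss(-4)=12, L_ss(0)=-12; L_tt(-2)=-80, L_tt(2)=16, L_tt(3)=-20.
Local minima occur where both diagonal entries positive: (-4, 2). Count: 1.

1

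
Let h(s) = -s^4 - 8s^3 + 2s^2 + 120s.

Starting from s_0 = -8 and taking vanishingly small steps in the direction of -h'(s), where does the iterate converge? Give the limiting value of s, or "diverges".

h'(s) = -4(s - 2)(s + 3)(s + 5), so h'(-8) = 600.
Gradient descent moves in the -h' direction, i.e. s is decreasing.
There is no critical point below s=-8, and h' keeps the same sign, so the iterate runs off to −∞.

diverges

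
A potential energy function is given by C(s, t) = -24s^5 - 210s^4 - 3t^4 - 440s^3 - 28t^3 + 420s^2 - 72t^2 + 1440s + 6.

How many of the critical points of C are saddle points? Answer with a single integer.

6

C separates as a function of s plus a function of t, so ∇C=0 decouples.
∂C/∂s = -120(s - 1)(s + 1)(s + 3)(s + 4) = 0 at s ∈ {-4, -3, -1, 1}; ∂C/∂t = -12t(t + 3)(t + 4) = 0 at t ∈ {-4, -3, 0}.
The Hessian is diagonal: diag(C_ss, C_tt). Second derivatives: C_ss(-4)=1800, C_ss(-3)=-960, C_ss(-1)=1440, C_ss(1)=-4800; C_tt(-4)=-48, C_tt(-3)=36, C_tt(0)=-144.
Saddle points occur where the two diagonal entries have opposite signs: (-4, -4), (-4, 0), (-3, -3), (-1, -4), (-1, 0), (1, -3). Count: 6.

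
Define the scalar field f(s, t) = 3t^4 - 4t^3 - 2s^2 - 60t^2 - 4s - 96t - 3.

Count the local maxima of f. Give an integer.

f separates as a function of s plus a function of t, so ∇f=0 decouples.
∂f/∂s = -4(s + 1) = 0 at s ∈ {-1}; ∂f/∂t = 12(t - 4)(t + 1)(t + 2) = 0 at t ∈ {-2, -1, 4}.
The Hessian is diagonal: diag(f_ss, f_tt). Second derivatives: f_ss(-1)=-4; f_tt(-2)=72, f_tt(-1)=-60, f_tt(4)=360.
Local maxima occur where both diagonal entries negative: (-1, -1). Count: 1.

1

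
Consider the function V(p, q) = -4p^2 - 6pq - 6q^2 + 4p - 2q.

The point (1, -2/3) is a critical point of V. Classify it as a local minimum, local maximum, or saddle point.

The Hessian of V is constant: H = [[-8, -6], [-6, -12]].
det(H) = (-8)·(-12) − (-6)² = 60.
det(H) > 0 and tr(H) = -20 < 0, so H is negative definite and the point is a local maximum.

local maximum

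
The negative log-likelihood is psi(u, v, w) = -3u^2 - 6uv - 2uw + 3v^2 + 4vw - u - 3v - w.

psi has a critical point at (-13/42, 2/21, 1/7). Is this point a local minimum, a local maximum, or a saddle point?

saddle point

The Hessian is constant: H = [[-6, -6, -2], [-6, 6, 4], [-2, 4, 0]].
Leading principal minors: Δ₁ = -6, Δ₂ = -72, Δ₃ = 168.
The minors fit neither the all-positive nor the alternating-sign pattern, so H is indefinite: a saddle point.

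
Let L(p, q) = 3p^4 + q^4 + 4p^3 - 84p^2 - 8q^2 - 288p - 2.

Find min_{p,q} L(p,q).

-1490

L(p,q) separates as A(p) + B(q) − 2, so its minimum is min A + min B − 2.
A'(p) = 12(p - 4)(p + 2)(p + 3) vanishes at p ∈ {-3, -2, 4}; B'(q) = 4q(q - 2)(q + 2) vanishes at q ∈ {-2, 0, 2}.
Local minima of A (where A''>0): A(-3)=243, A(4)=-1472. Local minima of B: B(-2)=-16, B(2)=-16.
So the global minimum of L is A(4) + B(-2) − 2 = -1472 − 16 − 2 = -1490, attained at (4, -2).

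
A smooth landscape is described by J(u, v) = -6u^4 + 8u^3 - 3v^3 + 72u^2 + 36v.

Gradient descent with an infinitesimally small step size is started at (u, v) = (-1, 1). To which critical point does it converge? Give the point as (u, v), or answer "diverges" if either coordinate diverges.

J is separable, so gradient descent decouples: u follows -∂J/∂u, v follows -∂J/∂v.
∂J/∂u = -24u(u - 3)(u + 2); at u=-1 this is -96, so u increases.
∂J/∂v = -9(v - 2)(v + 2); at v=1 this is 27, so v decreases.
u converges to its nearest critical value 0 (a local min of the u-part); v converges to -2. The iterate converges to (0, -2).

(0, -2)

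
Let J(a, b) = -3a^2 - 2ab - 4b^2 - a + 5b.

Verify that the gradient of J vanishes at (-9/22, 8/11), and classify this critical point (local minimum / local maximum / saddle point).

∇J = (-6a - 2b - 1, -2a - 8b + 5); substituting (-9/22, 8/11) gives ∇J = (0, 0), so (-9/22, 8/11) is indeed a critical point.
The Hessian of J is constant: H = [[-6, -2], [-2, -8]].
det(H) = (-6)·(-8) − (-2)² = 44.
det(H) > 0 and tr(H) = -14 < 0, so H is negative definite and the point is a local maximum.

local maximum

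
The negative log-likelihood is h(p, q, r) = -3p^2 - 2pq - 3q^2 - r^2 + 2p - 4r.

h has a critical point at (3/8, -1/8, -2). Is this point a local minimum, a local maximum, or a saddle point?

local maximum

The Hessian is constant: H = [[-6, -2, 0], [-2, -6, 0], [0, 0, -2]].
Leading principal minors: Δ₁ = -6, Δ₂ = 32, Δ₃ = -64.
The minors alternate sign starting negative (−, +, −), so H is negative definite: a local maximum.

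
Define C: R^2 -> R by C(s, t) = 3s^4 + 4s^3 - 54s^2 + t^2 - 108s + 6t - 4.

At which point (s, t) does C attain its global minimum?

C(s,t) separates as P(s) + Q(t) − 4, so its minimum is min P + min Q − 4.
P'(s) = 12(s - 3)(s + 1)(s + 3) vanishes at s ∈ {-3, -1, 3}; Q'(t) = 2(t + 3) vanishes at t ∈ {-3}.
Local minima of P (where P''>0): P(-3)=-27, P(3)=-459. Local minima of Q: Q(-3)=-9.
So the global minimum of C is P(3) + Q(-3) − 4 = -459 − 9 − 4 = -472, attained at (3, -3).

(3, -3)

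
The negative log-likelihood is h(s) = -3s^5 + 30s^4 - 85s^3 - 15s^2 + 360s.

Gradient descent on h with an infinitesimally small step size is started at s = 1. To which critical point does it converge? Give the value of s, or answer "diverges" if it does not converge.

h'(s) = -15(s - 4)(s - 3)(s - 2)(s + 1), so h'(1) = 180.
Gradient descent moves in the -h' direction, i.e. s is decreasing.
The nearest critical point in that direction is s = -1, where h'' = 900 > 0 (a local minimum). The iterate converges there.

-1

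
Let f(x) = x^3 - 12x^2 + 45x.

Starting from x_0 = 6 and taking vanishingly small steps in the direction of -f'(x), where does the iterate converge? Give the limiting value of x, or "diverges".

f'(x) = 3(x - 5)(x - 3), so f'(6) = 9.
Gradient descent moves in the -f' direction, i.e. x is decreasing.
The nearest critical point in that direction is x = 5, where f'' = 6 > 0 (a local minimum). The iterate converges there.

5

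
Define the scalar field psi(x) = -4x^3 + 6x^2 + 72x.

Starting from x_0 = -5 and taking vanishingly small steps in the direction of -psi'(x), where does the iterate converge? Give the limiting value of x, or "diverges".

-2

psi'(x) = -12(x - 3)(x + 2), so psi'(-5) = -288.
Gradient descent moves in the -psi' direction, i.e. x is increasing.
The nearest critical point in that direction is x = -2, where psi'' = 60 > 0 (a local minimum). The iterate converges there.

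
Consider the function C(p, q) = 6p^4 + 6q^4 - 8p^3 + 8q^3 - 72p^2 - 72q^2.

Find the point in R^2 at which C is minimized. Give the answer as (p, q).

C(p,q) separates as A(p) + B(q), so its minimum is min A + min B.
A'(p) = 24p(p - 3)(p + 2) vanishes at p ∈ {-2, 0, 3}; B'(q) = 24q(q - 2)(q + 3) vanishes at q ∈ {-3, 0, 2}.
Local minima of A (where A''>0): A(-2)=-128, A(3)=-378. Local minima of B: B(-3)=-378, B(2)=-128.
So the global minimum of C is A(3) + B(-3) = -378 − 378 = -756, attained at (3, -3).

(3, -3)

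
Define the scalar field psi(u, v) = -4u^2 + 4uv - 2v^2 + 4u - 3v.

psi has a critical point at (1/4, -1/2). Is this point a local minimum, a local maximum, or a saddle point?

local maximum

The Hessian of psi is constant: H = [[-8, 4], [4, -4]].
det(H) = (-8)·(-4) − 4² = 16.
det(H) > 0 and tr(H) = -12 < 0, so H is negative definite and the point is a local maximum.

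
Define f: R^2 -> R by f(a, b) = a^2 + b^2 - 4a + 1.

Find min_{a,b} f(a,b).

-3

f(a,b) separates as P(a) + Q(b) + 1, so its minimum is min P + min Q + 1.
P'(a) = 2a - 4 vanishes at a ∈ {2}; Q'(b) = 2b vanishes at b ∈ {0}.
Local minima of P (where P''>0): P(2)=-4. Local minima of Q: Q(0)=0.
So the global minimum of f is P(2) + Q(0) + 1 = -4 + 0 + 1 = -3, attained at (2, 0).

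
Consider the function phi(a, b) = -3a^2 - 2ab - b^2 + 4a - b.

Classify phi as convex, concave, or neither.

phi is quadratic, so its Hessian is the constant matrix H = [[-6, -2], [-2, -2]].
det(H) = 8, tr(H) = -8.
det(H) > 0 and tr(H) < 0, so H is negative definite everywhere: concave.

concave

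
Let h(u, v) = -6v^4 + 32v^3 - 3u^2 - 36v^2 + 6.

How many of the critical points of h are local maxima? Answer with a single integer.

2

h separates as a function of u plus a function of v, so ∇h=0 decouples.
∂h/∂u = -6u = 0 at u ∈ {0}; ∂h/∂v = -24v(v - 3)(v - 1) = 0 at v ∈ {0, 1, 3}.
The Hessian is diagonal: diag(h_uu, h_vv). Second derivatives: h_uu(0)=-6; h_vv(0)=-72, h_vv(1)=48, h_vv(3)=-144.
Local maxima occur where both diagonal entries negative: (0, 0), (0, 3). Count: 2.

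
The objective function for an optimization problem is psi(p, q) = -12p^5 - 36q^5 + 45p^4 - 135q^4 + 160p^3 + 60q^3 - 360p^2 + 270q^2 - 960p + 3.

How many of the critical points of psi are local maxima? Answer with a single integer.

4

psi separates as a function of p plus a function of q, so ∇psi=0 decouples.
∂psi/∂p = -60(p - 4)(p - 2)(p + 1)(p + 2) = 0 at p ∈ {-2, -1, 2, 4}; ∂psi/∂q = -180q(q - 1)(q + 1)(q + 3) = 0 at q ∈ {-3, -1, 0, 1}.
The Hessian is diagonal: diag(psi_pp, psi_qq). Second derivatives: psi_pp(-2)=1440, psi_pp(-1)=-900, psi_pp(2)=1440, psi_pp(4)=-3600; psi_qq(-3)=4320, psi_qq(-1)=-720, psi_qq(0)=540, psi_qq(1)=-1440.
Local maxima occur where both diagonal entries negative: (-1, -1), (-1, 1), (4, -1), (4, 1). Count: 4.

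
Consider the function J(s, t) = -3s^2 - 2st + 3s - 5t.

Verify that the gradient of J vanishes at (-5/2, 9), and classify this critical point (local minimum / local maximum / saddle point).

∇J = (-6s - 2t + 3, -2s - 5); substituting (-5/2, 9) gives ∇J = (0, 0), so (-5/2, 9) is indeed a critical point.
The Hessian of J is constant: H = [[-6, -2], [-2, 0]].
det(H) = (-6)·0 − (-2)² = -4.
Since det(H) < 0, H is indefinite and the critical point is a saddle point.

saddle point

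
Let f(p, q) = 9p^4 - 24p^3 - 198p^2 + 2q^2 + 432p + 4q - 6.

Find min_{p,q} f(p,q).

f(p,q) separates as A(p) + B(q) − 6, so its minimum is min A + min B − 6.
A'(p) = 36(p - 4)(p - 1)(p + 3) vanishes at p ∈ {-3, 1, 4}; B'(q) = 4q + 4 vanishes at q ∈ {-1}.
Local minima of A (where A''>0): A(-3)=-1701, A(4)=-672. Local minima of B: B(-1)=-2.
So the global minimum of f is A(-3) + B(-1) − 6 = -1701 − 2 − 6 = -1709, attained at (-3, -1).

-1709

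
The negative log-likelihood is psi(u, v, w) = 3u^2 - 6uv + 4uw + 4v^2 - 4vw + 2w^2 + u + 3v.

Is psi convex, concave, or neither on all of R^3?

convex

psi is quadratic, so its Hessian is the constant matrix H = [[6, -6, 4], [-6, 8, -4], [4, -4, 4]].
Leading principal minors: 6, 12, 16.
All positive ⇒ H ≻ 0 ⇒ convex.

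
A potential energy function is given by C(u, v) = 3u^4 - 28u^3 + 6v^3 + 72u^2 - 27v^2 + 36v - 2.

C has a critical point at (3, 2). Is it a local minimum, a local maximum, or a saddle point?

saddle point

The mixed partial ∂²C/∂u∂v is 0, so the Hessian at any point is diag(C_uu, C_vv) = diag(12(3u^2 - 14u + 12), 18(2v - 3)).
At (3, 2): H = diag(-36, 18).
The eigenvalues have opposite signs, so H is indefinite: a saddle point.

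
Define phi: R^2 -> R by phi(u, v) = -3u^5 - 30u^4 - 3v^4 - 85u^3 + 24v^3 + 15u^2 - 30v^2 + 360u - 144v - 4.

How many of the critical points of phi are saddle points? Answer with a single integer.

6

phi separates as a function of u plus a function of v, so ∇phi=0 decouples.
∂phi/∂u = -15(u - 1)(u + 2)(u + 3)(u + 4) = 0 at u ∈ {-4, -3, -2, 1}; ∂phi/∂v = -12(v - 4)(v - 3)(v + 1) = 0 at v ∈ {-1, 3, 4}.
The Hessian is diagonal: diag(phi_uu, phi_vv). Second derivatives: phi_uu(-4)=150, phi_uu(-3)=-60, phi_uu(-2)=90, phi_uu(1)=-900; phi_vv(-1)=-240, phi_vv(3)=48, phi_vv(4)=-60.
Saddle points occur where the two diagonal entries have opposite signs: (-4, -1), (-4, 4), (-3, 3), (-2, -1), (-2, 4), (1, 3). Count: 6.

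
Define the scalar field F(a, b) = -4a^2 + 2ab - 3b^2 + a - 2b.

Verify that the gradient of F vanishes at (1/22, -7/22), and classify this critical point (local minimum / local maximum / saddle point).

∇F = (-8a + 2b + 1, 2a - 6b - 2); substituting (1/22, -7/22) gives ∇F = (0, 0), so (1/22, -7/22) is indeed a critical point.
The Hessian of F is constant: H = [[-8, 2], [2, -6]].
det(H) = (-8)·(-6) − 2² = 44.
det(H) > 0 and tr(H) = -14 < 0, so H is negative definite and the point is a local maximum.

local maximum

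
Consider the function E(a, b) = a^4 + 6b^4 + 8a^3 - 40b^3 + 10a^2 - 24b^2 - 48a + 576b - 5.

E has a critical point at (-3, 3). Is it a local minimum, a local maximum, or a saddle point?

The mixed partial ∂²E/∂a∂b is 0, so the Hessian at any point is diag(E_aa, E_bb) = diag(4(3a^2 + 12a + 5), 24(3b^2 - 10b - 2)).
At (-3, 3): H = diag(-16, -120).
Both eigenvalues are negative, so H is negative definite: a local maximum.

local maximum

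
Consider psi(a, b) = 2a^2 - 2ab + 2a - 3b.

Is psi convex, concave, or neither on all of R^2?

psi is quadratic, so its Hessian is the constant matrix H = [[4, -2], [-2, 0]].
det(H) = -4, tr(H) = 4.
det(H) < 0, so H is indefinite: neither convex nor concave.

neither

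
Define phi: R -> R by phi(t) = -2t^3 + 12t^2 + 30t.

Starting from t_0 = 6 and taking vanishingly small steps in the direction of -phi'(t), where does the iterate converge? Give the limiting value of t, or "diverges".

phi'(t) = -6(t - 5)(t + 1), so phi'(6) = -42.
Gradient descent moves in the -phi' direction, i.e. t is increasing.
There is no critical point above t=6, and phi' keeps the same sign, so the iterate runs off to +∞.

diverges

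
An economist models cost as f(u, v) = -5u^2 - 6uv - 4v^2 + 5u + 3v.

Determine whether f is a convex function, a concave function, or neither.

concave

f is quadratic, so its Hessian is the constant matrix H = [[-10, -6], [-6, -8]].
det(H) = 44, tr(H) = -18.
det(H) > 0 and tr(H) < 0, so H is negative definite everywhere: concave.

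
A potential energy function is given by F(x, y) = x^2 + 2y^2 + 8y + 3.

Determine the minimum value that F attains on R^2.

-5

F(x,y) separates as P(x) + Q(y) + 3, so its minimum is min P + min Q + 3.
P'(x) = 2x vanishes at x ∈ {0}; Q'(y) = 4y + 8 vanishes at y ∈ {-2}.
Local minima of P (where P''>0): P(0)=0. Local minima of Q: Q(-2)=-8.
So the global minimum of F is P(0) + Q(-2) + 3 = 0 − 8 + 3 = -5, attained at (0, -2).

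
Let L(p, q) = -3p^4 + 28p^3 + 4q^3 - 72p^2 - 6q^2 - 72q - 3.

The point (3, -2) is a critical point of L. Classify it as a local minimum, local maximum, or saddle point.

The mixed partial ∂²L/∂p∂q is 0, so the Hessian at any point is diag(L_pp, L_qq) = diag(12(-3p^2 + 14p - 12), 12(2q - 1)).
At (3, -2): H = diag(36, -60).
The eigenvalues have opposite signs, so H is indefinite: a saddle point.

saddle point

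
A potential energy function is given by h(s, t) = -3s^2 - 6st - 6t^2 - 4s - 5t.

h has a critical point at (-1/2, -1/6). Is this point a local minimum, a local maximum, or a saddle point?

The Hessian of h is constant: H = [[-6, -6], [-6, -12]].
det(H) = (-6)·(-12) − (-6)² = 36.
det(H) > 0 and tr(H) = -18 < 0, so H is negative definite and the point is a local maximum.

local maximum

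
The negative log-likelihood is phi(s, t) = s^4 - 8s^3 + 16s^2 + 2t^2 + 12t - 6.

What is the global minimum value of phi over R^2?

-24

phi(s,t) separates as P(s) + Q(t) − 6, so its minimum is min P + min Q − 6.
P'(s) = 4s(s - 4)(s - 2) vanishes at s ∈ {0, 2, 4}; Q'(t) = 4(t + 3) vanishes at t ∈ {-3}.
Local minima of P (where P''>0): P(0)=0, P(4)=0. Local minima of Q: Q(-3)=-18.
So the global minimum of phi is P(0) + Q(-3) − 6 = 0 − 18 − 6 = -24, attained at (0, -3).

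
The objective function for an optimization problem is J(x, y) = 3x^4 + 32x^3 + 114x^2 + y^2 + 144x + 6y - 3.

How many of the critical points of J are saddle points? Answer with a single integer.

1

J separates as a function of x plus a function of y, so ∇J=0 decouples.
∂J/∂x = 12(x + 1)(x + 3)(x + 4) = 0 at x ∈ {-4, -3, -1}; ∂J/∂y = 2(y + 3) = 0 at y ∈ {-3}.
The Hessian is diagonal: diag(J_xx, J_yy). Second derivatives: J_xx(-4)=36, J_xx(-3)=-24, J_xx(-1)=72; J_yy(-3)=2.
Saddle points occur where the two diagonal entries have opposite signs: (-3, -3). Count: 1.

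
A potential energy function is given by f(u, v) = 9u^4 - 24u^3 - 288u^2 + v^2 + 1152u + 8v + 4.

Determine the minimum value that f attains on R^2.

-5388

f(u,v) separates as P(u) + Q(v) + 4, so its minimum is min P + min Q + 4.
P'(u) = 36(u - 4)(u - 2)(u + 4) vanishes at u ∈ {-4, 2, 4}; Q'(v) = 2v + 8 vanishes at v ∈ {-4}.
Local minima of P (where P''>0): P(-4)=-5376, P(4)=768. Local minima of Q: Q(-4)=-16.
So the global minimum of f is P(-4) + Q(-4) + 4 = -5376 − 16 + 4 = -5388, attained at (-4, -4).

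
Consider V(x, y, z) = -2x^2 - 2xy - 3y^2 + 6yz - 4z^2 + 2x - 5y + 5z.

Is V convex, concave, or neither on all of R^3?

V is quadratic, so its Hessian is the constant matrix H = [[-4, -2, 0], [-2, -6, 6], [0, 6, -8]].
Leading principal minors: -4, 20, -16.
Signs alternate −, +, − ⇒ H ≺ 0 ⇒ concave.

concave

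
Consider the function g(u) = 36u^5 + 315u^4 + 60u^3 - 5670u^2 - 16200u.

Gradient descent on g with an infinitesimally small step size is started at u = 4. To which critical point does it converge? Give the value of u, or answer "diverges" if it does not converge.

3

g'(u) = 180(u - 3)(u + 2)(u + 3)(u + 5), so g'(4) = 68040.
Gradient descent moves in the -g' direction, i.e. u is decreasing.
The nearest critical point in that direction is u = 3, where g'' = 43200 > 0 (a local minimum). The iterate converges there.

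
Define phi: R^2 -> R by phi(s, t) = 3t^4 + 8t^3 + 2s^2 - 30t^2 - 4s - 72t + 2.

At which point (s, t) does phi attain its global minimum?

phi(s,t) separates as P(s) + Q(t) + 2, so its minimum is min P + min Q + 2.
P'(s) = 4s - 4 vanishes at s ∈ {1}; Q'(t) = 12(t - 2)(t + 1)(t + 3) vanishes at t ∈ {-3, -1, 2}.
Local minima of P (where P''>0): P(1)=-2. Local minima of Q: Q(-3)=-27, Q(2)=-152.
So the global minimum of phi is P(1) + Q(2) + 2 = -2 − 152 + 2 = -152, attained at (1, 2).

(1, 2)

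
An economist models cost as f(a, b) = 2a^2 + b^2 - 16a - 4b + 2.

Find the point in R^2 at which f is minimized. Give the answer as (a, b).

(4, 2)

f(a,b) separates as P(a) + Q(b) + 2, so its minimum is min P + min Q + 2.
P'(a) = 4a - 16 vanishes at a ∈ {4}; Q'(b) = 2b - 4 vanishes at b ∈ {2}.
Local minima of P (where P''>0): P(4)=-32. Local minima of Q: Q(2)=-4.
So the global minimum of f is P(4) + Q(2) + 2 = -32 − 4 + 2 = -34, attained at (4, 2).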